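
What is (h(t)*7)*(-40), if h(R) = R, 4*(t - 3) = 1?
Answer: -910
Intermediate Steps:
t = 13/4 (t = 3 + (¼)*1 = 3 + ¼ = 13/4 ≈ 3.2500)
(h(t)*7)*(-40) = ((13/4)*7)*(-40) = (91/4)*(-40) = -910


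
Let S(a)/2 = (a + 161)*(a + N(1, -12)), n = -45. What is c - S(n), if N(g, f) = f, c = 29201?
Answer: 42425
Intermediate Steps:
S(a) = 2*(-12 + a)*(161 + a) (S(a) = 2*((a + 161)*(a - 12)) = 2*((161 + a)*(-12 + a)) = 2*((-12 + a)*(161 + a)) = 2*(-12 + a)*(161 + a))
c - S(n) = 29201 - (-3864 + 2*(-45)² + 298*(-45)) = 29201 - (-3864 + 2*2025 - 13410) = 29201 - (-3864 + 4050 - 13410) = 29201 - 1*(-13224) = 29201 + 13224 = 42425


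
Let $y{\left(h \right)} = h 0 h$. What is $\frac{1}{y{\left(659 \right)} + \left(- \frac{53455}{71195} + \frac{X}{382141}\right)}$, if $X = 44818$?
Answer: $- \frac{5441305699}{3447305929} \approx -1.5784$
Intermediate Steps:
$y{\left(h \right)} = 0$ ($y{\left(h \right)} = 0 h = 0$)
$\frac{1}{y{\left(659 \right)} + \left(- \frac{53455}{71195} + \frac{X}{382141}\right)} = \frac{1}{0 + \left(- \frac{53455}{71195} + \frac{44818}{382141}\right)} = \frac{1}{0 + \left(\left(-53455\right) \frac{1}{71195} + 44818 \cdot \frac{1}{382141}\right)} = \frac{1}{0 + \left(- \frac{10691}{14239} + \frac{44818}{382141}\right)} = \frac{1}{0 - \frac{3447305929}{5441305699}} = \frac{1}{- \frac{3447305929}{5441305699}} = - \frac{5441305699}{3447305929}$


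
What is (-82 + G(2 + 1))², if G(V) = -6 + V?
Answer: 7225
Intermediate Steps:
(-82 + G(2 + 1))² = (-82 + (-6 + (2 + 1)))² = (-82 + (-6 + 3))² = (-82 - 3)² = (-85)² = 7225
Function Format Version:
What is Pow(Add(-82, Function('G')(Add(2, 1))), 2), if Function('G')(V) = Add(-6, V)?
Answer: 7225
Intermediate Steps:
Pow(Add(-82, Function('G')(Add(2, 1))), 2) = Pow(Add(-82, Add(-6, Add(2, 1))), 2) = Pow(Add(-82, Add(-6, 3)), 2) = Pow(Add(-82, -3), 2) = Pow(-85, 2) = 7225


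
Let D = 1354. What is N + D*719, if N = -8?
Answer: 973518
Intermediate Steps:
N + D*719 = -8 + 1354*719 = -8 + 973526 = 973518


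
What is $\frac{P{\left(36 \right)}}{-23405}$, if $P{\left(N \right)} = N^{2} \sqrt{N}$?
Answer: $- \frac{7776}{23405} \approx -0.33224$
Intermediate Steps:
$P{\left(N \right)} = N^{\frac{5}{2}}$
$\frac{P{\left(36 \right)}}{-23405} = \frac{36^{\frac{5}{2}}}{-23405} = 7776 \left(- \frac{1}{23405}\right) = - \frac{7776}{23405}$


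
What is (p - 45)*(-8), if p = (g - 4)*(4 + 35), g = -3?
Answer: 2544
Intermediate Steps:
p = -273 (p = (-3 - 4)*(4 + 35) = -7*39 = -273)
(p - 45)*(-8) = (-273 - 45)*(-8) = -318*(-8) = 2544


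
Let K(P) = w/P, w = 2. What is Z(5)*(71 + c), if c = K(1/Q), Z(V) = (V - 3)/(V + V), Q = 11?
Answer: 93/5 ≈ 18.600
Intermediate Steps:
K(P) = 2/P
Z(V) = (-3 + V)/(2*V) (Z(V) = (-3 + V)/((2*V)) = (-3 + V)*(1/(2*V)) = (-3 + V)/(2*V))
c = 22 (c = 2/(1/11) = 2*11 = 22)
Z(5)*(71 + c) = ((½)*(-3 + 5)/5)*(71 + 22) = ((½)*(⅕)*2)*93 = (⅕)*93 = 93/5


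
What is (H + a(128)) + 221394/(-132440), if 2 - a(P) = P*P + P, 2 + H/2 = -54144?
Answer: -8264499137/66220 ≈ -1.2480e+5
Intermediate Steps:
H = -108292 (H = -4 + 2*(-54144) = -4 - 108288 = -108292)
a(P) = 2 - P - P**2 (a(P) = 2 - (P*P + P) = 2 - (P**2 + P) = 2 - (P + P**2) = 2 + (-P - P**2) = 2 - P - P**2)
(H + a(128)) + 221394/(-132440) = (-108292 + (2 - 1*128 - 1*128**2)) + 221394/(-132440) = (-108292 + (2 - 128 - 1*16384)) + 221394*(-1/132440) = (-108292 + (2 - 128 - 16384)) - 110697/66220 = (-108292 - 16510) - 110697/66220 = -124802 - 110697/66220 = -8264499137/66220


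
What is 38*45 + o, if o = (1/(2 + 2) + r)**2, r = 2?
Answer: 27441/16 ≈ 1715.1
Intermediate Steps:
o = 81/16 (o = (1/(2 + 2) + 2)**2 = (1/4 + 2)**2 = (9/4)**2 = 81/16 ≈ 5.0625)
38*45 + o = 38*45 + 81/16 = 1710 + 81/16 = 27441/16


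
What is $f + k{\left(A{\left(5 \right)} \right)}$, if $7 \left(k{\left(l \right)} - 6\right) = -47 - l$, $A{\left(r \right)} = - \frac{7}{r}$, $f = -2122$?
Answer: $- \frac{74288}{35} \approx -2122.5$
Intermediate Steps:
$k{\left(l \right)} = - \frac{5}{7} - \frac{l}{7}$ ($k{\left(l \right)} = 6 + \frac{-47 - l}{7} = 6 - \left(\frac{47}{7} + \frac{l}{7}\right) = - \frac{5}{7} - \frac{l}{7}$)
$f + k{\left(A{\left(5 \right)} \right)} = -2122 - \left(\frac{5}{7} + \frac{\left(-7\right) \frac{1}{5}}{7}\right) = -2122 - \frac{18}{35} = - \frac{74288}{35}$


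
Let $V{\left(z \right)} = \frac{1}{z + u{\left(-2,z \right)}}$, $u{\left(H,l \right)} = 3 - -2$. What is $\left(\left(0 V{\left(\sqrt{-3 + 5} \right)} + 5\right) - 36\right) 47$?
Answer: $-1457$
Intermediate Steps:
$u{\left(H,l \right)} = 5$ ($u{\left(H,l \right)} = 3 + 2 = 5$)
$V{\left(z \right)} = \frac{1}{5 + z}$ ($V{\left(z \right)} = \frac{1}{z + 5} = \frac{1}{5 + z}$)
$\left(\left(0 V{\left(\sqrt{-3 + 5} \right)} + 5\right) - 36\right) 47 = \left(\left(\frac{0}{5 + \sqrt{-3 + 5}} + 5\right) - 36\right) 47 = \left(\left(\frac{0}{5 + \sqrt{2}} + 5\right) - 36\right) 47 = \left(\left(0 + 5\right) - 36\right) 47 = \left(5 - 36\right) 47 = \left(-31\right) 47 = -1457$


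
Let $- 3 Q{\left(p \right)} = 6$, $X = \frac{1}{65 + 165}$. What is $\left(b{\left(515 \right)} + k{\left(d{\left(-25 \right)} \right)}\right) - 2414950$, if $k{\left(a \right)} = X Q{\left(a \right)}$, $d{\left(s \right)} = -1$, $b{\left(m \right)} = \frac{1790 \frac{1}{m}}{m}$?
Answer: $- \frac{589264705125}{244007} \approx -2.415 \cdot 10^{6}$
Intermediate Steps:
$X = \frac{1}{230} \approx 0.0043478$
$Q{\left(p \right)} = -2$ ($Q{\left(p \right)} = \left(- \frac{1}{3}\right) 6 = -2$)
$b{\left(m \right)} = \frac{1790}{m^{2}}$
$k{\left(a \right)} = - \frac{1}{115}$ ($k{\left(a \right)} = \frac{1}{230} \left(-2\right) = - \frac{1}{115}$)
$\left(b{\left(515 \right)} + k{\left(d{\left(-25 \right)} \right)}\right) - 2414950 = \left(\frac{1790}{265225} - \frac{1}{115}\right) - 2414950 = \left(1790 \cdot \frac{1}{265225} - \frac{1}{115}\right) - 2414950 = \left(\frac{358}{53045} - \frac{1}{115}\right) - 2414950 = - \frac{475}{244007} - 2414950 = - \frac{589264705125}{244007}$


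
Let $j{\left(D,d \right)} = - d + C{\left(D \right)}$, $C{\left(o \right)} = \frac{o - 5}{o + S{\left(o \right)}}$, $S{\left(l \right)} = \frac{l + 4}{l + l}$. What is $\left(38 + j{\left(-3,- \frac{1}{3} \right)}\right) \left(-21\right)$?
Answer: $- \frac{16303}{19} \approx -858.05$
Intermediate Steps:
$S{\left(l \right)} = \frac{4 + l}{2 l}$
$C{\left(o \right)} = \frac{-5 + o}{o + \frac{4 + o}{2 o}}$ ($C{\left(o \right)} = \frac{o - 5}{o + \frac{4 + o}{2 o}} = \frac{-5 + o}{o + \frac{4 + o}{2 o}}$)
$j{\left(D,d \right)} = - d + \frac{2 D \left(-5 + D\right)}{4 + D + 2 D^{2}}$
$\left(38 + j{\left(-3,- \frac{1}{3} \right)}\right) \left(-21\right) = \left(38 - \left(- \frac{1}{3} - \frac{-5 - 3}{-3 + \frac{4 - 3}{2 \left(-3\right)}}\right)\right) \left(-21\right) = \left(38 + \left(- \frac{-1}{3} + \frac{1}{-3 + \frac{1}{2} \left(- \frac{1}{3}\right) 1} \left(-8\right)\right)\right) \left(-21\right) = \left(38 - \left(- \frac{1}{3} - \frac{1}{-3 - \frac{1}{6}} \left(-8\right)\right)\right) \left(-21\right) = \left(38 + \left(\frac{1}{3} + \frac{1}{- \frac{19}{6}} \left(-8\right)\right)\right) \left(-21\right) = \left(38 + \left(\frac{1}{3} - - \frac{48}{19}\right)\right) \left(-21\right) = \left(38 + \left(\frac{1}{3} + \frac{48}{19}\right)\right) \left(-21\right) = \left(38 + \frac{163}{57}\right) \left(-21\right) = \frac{2329}{57} \left(-21\right) = - \frac{16303}{19}$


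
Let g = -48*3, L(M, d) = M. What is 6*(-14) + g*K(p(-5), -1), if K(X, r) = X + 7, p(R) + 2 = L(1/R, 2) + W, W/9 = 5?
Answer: -36276/5 ≈ -7255.2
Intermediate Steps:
W = 45 (W = 9*5 = 45)
p(R) = 43 + 1/R (p(R) = -2 + (1/R + 45) = -2 + (45 + 1/R) = 43 + 1/R)
g = -144
K(X, r) = 7 + X
6*(-14) + g*K(p(-5), -1) = 6*(-14) - 144*(7 + (43 + 1/(-5))) = -84 - 144*(7 + (43 - ⅕)) = -84 - 144*(7 + 214/5) = -84 - 144*249/5 = -84 - 35856/5 = -36276/5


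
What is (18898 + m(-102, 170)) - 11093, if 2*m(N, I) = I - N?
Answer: 7941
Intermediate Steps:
m(N, I) = I/2 - N/2 (m(N, I) = (I - N)/2 = I/2 - N/2)
(18898 + m(-102, 170)) - 11093 = (18898 + ((1/2)*170 - 1/2*(-102))) - 11093 = (18898 + (85 + 51)) - 11093 = (18898 + 136) - 11093 = 19034 - 11093 = 7941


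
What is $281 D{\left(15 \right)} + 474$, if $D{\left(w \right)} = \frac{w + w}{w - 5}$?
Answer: $1317$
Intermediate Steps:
$D{\left(w \right)} = \frac{2 w}{-5 + w}$
$281 D{\left(15 \right)} + 474 = 281 \cdot 2 \cdot 15 \frac{1}{-5 + 15} + 474 = 281 \cdot 2 \cdot 15 \cdot \frac{1}{10} + 474 = 281 \cdot 3 + 474 = 843 + 474 = 1317$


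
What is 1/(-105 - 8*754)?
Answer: -1/6137 ≈ -0.00016295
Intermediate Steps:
1/(-105 - 8*754) = 1/(-105 - 6032) = 1/(-6137) = -1/6137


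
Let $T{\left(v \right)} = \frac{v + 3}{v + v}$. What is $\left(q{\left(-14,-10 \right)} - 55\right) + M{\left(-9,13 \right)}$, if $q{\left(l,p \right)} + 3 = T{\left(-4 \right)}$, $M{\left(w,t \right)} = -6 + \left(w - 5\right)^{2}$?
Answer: $\frac{1057}{8} \approx 132.13$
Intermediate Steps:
$T{\left(v \right)} = \frac{3 + v}{2 v}$
$M{\left(w,t \right)} = -6 + \left(-5 + w\right)^{2}$
$q{\left(l,p \right)} = - \frac{23}{8}$ ($q{\left(l,p \right)} = -3 + \frac{3 - 4}{2 \left(-4\right)} = -3 + \frac{1}{2} \left(- \frac{1}{4}\right) \left(-1\right) = -3 + \frac{1}{8} = - \frac{23}{8}$)
$\left(q{\left(-14,-10 \right)} - 55\right) + M{\left(-9,13 \right)} = \left(- \frac{23}{8} - 55\right) - \left(6 - \left(-5 - 9\right)^{2}\right) = - \frac{463}{8} - \left(6 - \left(-14\right)^{2}\right) = - \frac{463}{8} + \left(-6 + 196\right) = - \frac{463}{8} + 190 = \frac{1057}{8}$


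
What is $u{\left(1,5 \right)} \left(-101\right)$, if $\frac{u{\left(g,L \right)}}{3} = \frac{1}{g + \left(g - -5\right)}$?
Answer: $- \frac{303}{7} \approx -43.286$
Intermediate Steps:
$u{\left(g,L \right)} = \frac{3}{5 + 2 g}$ ($u{\left(g,L \right)} = \frac{3}{g + \left(g - -5\right)} = \frac{3}{g + \left(g + 5\right)} = \frac{3}{g + \left(5 + g\right)} = \frac{3}{5 + 2 g}$)
$u{\left(1,5 \right)} \left(-101\right) = \frac{3}{5 + 2 \cdot 1} \left(-101\right) = \frac{3}{5 + 2} \left(-101\right) = \frac{3}{7} \left(-101\right) = - \frac{303}{7}$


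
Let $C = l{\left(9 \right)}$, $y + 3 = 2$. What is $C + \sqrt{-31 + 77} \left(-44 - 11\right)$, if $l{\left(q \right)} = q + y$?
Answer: $8 - 55 \sqrt{46} \approx -365.03$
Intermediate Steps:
$y = -1$ ($y = -3 + 2 = -1$)
$l{\left(q \right)} = -1 + q$ ($l{\left(q \right)} = q - 1 = -1 + q$)
$C = 8$ ($C = -1 + 9 = 8$)
$C + \sqrt{-31 + 77} \left(-44 - 11\right) = 8 + \sqrt{-31 + 77} \left(-44 - 11\right) = 8 + \sqrt{46} \left(-55\right) = 8 - 55 \sqrt{46}$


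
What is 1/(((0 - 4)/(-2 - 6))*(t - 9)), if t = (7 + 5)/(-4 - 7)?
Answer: -22/111 ≈ -0.19820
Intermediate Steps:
t = -12/11 (t = 12/(-11) = 12*(-1/11) = -12/11 ≈ -1.0909)
1/(((0 - 4)/(-2 - 6))*(t - 9)) = 1/(((0 - 4)/(-2 - 6))*(-12/11 - 9)) = 1/(-4/(-8)*(-111/11)) = 1/(-4*(-1/8)*(-111/11)) = 1/((1/2)*(-111/11)) = 1/(-111/22) = -22/111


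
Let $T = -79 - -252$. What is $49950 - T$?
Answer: $49777$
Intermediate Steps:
$T = 173$ ($T = -79 + 252 = 173$)
$49950 - T = 49950 - 173 = 49777$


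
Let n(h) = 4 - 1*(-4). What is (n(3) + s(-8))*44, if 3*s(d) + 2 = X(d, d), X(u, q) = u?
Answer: 616/3 ≈ 205.33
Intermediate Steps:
n(h) = 8 (n(h) = 4 + 4 = 8)
s(d) = -2/3 + d/3
(n(3) + s(-8))*44 = (8 + (-2/3 + (1/3)*(-8)))*44 = (8 + (-2/3 - 8/3))*44 = (8 - 10/3)*44 = (14/3)*44 = 616/3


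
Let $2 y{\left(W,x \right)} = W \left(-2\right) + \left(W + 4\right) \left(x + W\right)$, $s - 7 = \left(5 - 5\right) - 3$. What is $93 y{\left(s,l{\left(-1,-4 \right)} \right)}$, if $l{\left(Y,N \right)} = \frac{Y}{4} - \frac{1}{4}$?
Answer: $930$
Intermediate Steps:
$l{\left(Y,N \right)} = - \frac{1}{4} + \frac{Y}{4}$ ($l{\left(Y,N \right)} = Y \frac{1}{4} - \frac{1}{4} = \frac{Y}{4} - \frac{1}{4} = - \frac{1}{4} + \frac{Y}{4}$)
$s = 4$ ($s = 7 + \left(\left(5 - 5\right) - 3\right) = 7 + \left(0 - 3\right) = 7 - 3 = 4$)
$y{\left(W,x \right)} = - W + \frac{\left(4 + W\right) \left(W + x\right)}{2}$ ($y{\left(W,x \right)} = \frac{W \left(-2\right) + \left(W + 4\right) \left(x + W\right)}{2} = \frac{- 2 W + \left(4 + W\right) \left(W + x\right)}{2} = - W + \frac{\left(4 + W\right) \left(W + x\right)}{2}$)
$93 y{\left(s,l{\left(-1,-4 \right)} \right)} = 93 \left(4 + \frac{4^{2}}{2} + 2 \left(- \frac{1}{4} + \frac{1}{4} \left(-1\right)\right) + \frac{1}{2} \cdot 4 \left(- \frac{1}{4} + \frac{1}{4} \left(-1\right)\right)\right) = 93 \left(4 + \frac{1}{2} \cdot 16 + 2 \left(- \frac{1}{4} - \frac{1}{4}\right) + \frac{1}{2} \cdot 4 \left(- \frac{1}{4} - \frac{1}{4}\right)\right) = 93 \left(4 + 8 + 2 \left(- \frac{1}{2}\right) + \frac{1}{2} \cdot 4 \left(- \frac{1}{2}\right)\right) = 93 \left(4 + 8 - 1 - 1\right) = 93 \cdot 10 = 930$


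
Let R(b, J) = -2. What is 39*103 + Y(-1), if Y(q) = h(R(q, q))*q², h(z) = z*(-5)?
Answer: 4027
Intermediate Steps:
h(z) = -5*z
Y(q) = 10*q² (Y(q) = (-5*(-2))*q² = 10*q²)
39*103 + Y(-1) = 39*103 + 10*(-1)² = 4017 + 10*1 = 4017 + 10 = 4027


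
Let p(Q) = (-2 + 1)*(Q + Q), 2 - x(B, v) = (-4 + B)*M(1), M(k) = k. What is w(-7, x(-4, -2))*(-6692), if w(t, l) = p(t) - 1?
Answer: -86996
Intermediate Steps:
x(B, v) = 6 - B (x(B, v) = 2 - (-4 + B) = 2 + (4 - B) = 6 - B)
p(Q) = -2*Q
w(t, l) = -1 - 2*t (w(t, l) = -2*t - 1 = -1 - 2*t)
w(-7, x(-4, -2))*(-6692) = (-1 - 2*(-7))*(-6692) = (-1 + 14)*(-6692) = 13*(-6692) = -86996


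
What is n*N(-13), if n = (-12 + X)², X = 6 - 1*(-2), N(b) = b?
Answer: -208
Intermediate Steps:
X = 8 (X = 6 + 2 = 8)
n = 16 (n = (-12 + 8)² = (-4)² = 16)
n*N(-13) = 16*(-13) = -208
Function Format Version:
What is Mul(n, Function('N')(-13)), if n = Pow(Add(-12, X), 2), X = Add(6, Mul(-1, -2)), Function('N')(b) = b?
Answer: -208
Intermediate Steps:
X = 8 (X = Add(6, 2) = 8)
n = 16 (n = Pow(Add(-12, 8), 2) = Pow(-4, 2) = 16)
Mul(n, Function('N')(-13)) = Mul(16, -13) = -208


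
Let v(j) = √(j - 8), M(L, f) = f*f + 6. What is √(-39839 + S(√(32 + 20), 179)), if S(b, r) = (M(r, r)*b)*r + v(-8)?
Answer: √(-39839 + 4*I + 11472826*√13) ≈ 6428.5 + 0.e-4*I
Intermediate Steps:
M(L, f) = 6 + f² (M(L, f) = f² + 6 = 6 + f²)
v(j) = √(-8 + j)
S(b, r) = 4*I + b*r*(6 + r²) (S(b, r) = ((6 + r²)*b)*r + √(-8 - 8) = (b*(6 + r²))*r + √(-16) = b*r*(6 + r²) + 4*I = 4*I + b*r*(6 + r²))
√(-39839 + S(√(32 + 20), 179)) = √(-39839 + (4*I + √(32 + 20)*179*(6 + 179²))) = √(-39839 + (4*I + √52*179*(6 + 32041))) = √(-39839 + (4*I + (2*√13)*179*32047)) = √(-39839 + (4*I + 11472826*√13)) = √(-39839 + 4*I + 11472826*√13)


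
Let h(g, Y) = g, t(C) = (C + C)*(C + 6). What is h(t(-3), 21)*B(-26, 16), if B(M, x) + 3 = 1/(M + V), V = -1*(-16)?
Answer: 279/5 ≈ 55.800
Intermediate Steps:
V = 16
t(C) = 2*C*(6 + C) (t(C) = (2*C)*(6 + C) = 2*C*(6 + C))
B(M, x) = -3 + 1/(16 + M) (B(M, x) = -3 + 1/(M + 16) = -3 + 1/(16 + M))
h(t(-3), 21)*B(-26, 16) = (2*(-3)*(6 - 3))*((-47 - 3*(-26))/(16 - 26)) = (2*(-3)*3)*((-47 + 78)/(-10)) = -(-9)*31/5 = -18*(-31/10) = 279/5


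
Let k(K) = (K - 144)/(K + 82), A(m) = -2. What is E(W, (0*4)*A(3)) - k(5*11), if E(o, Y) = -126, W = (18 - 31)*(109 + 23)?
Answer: -17173/137 ≈ -125.35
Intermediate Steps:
W = -1716 (W = -13*132 = -1716)
k(K) = (-144 + K)/(82 + K)
E(W, (0*4)*A(3)) - k(5*11) = -126 - (-144 + 5*11)/(82 + 5*11) = -126 - (-144 + 55)/(82 + 55) = -126 - (-89)/137 = -126 - 1*(-89/137) = -126 + 89/137 = -17173/137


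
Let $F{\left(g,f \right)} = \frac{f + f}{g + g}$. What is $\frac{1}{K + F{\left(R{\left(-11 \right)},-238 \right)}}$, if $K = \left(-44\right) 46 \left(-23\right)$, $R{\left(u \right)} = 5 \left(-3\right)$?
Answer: $\frac{15}{698518} \approx 2.1474 \cdot 10^{-5}$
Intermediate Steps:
$R{\left(u \right)} = -15$
$K = 46552$ ($K = \left(-2024\right) \left(-23\right) = 46552$)
$F{\left(g,f \right)} = \frac{f}{g}$ ($F{\left(g,f \right)} = \frac{2 f}{2 g} = 2 f \frac{1}{2 g} = \frac{f}{g}$)
$\frac{1}{K + F{\left(R{\left(-11 \right)},-238 \right)}} = \frac{1}{46552 - \frac{238}{-15}} = \frac{1}{46552 - - \frac{238}{15}} = \frac{1}{46552 + \frac{238}{15}} = \frac{1}{\frac{698518}{15}} = \frac{15}{698518}$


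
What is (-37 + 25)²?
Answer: 144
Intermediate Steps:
(-37 + 25)² = (-12)² = 144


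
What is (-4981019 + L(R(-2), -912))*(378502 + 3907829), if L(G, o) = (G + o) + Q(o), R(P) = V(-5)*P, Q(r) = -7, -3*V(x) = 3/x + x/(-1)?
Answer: -106771113581202/5 ≈ -2.1354e+13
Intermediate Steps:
V(x) = -1/x + x/3 (V(x) = -(3/x + x/(-1))/3 = -(3/x + x*(-1))/3 = -(3/x - x)/3 = -(-x + 3/x)/3 = -1/x + x/3)
R(P) = -22*P/15 (R(P) = (-1/(-5) + (1/3)*(-5))*P = (-1*(-1/5) - 5/3)*P = (1/5 - 5/3)*P = -22*P/15)
L(G, o) = -7 + G + o (L(G, o) = (G + o) - 7 = -7 + G + o)
(-4981019 + L(R(-2), -912))*(378502 + 3907829) = (-4981019 + (-7 - 22/15*(-2) - 912))*(378502 + 3907829) = (-4981019 + (-7 + 44/15 - 912))*4286331 = (-4981019 - 13741/15)*4286331 = -74729026/15*4286331 = -106771113581202/5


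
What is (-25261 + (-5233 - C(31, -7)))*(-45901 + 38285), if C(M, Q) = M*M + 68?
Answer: 240079168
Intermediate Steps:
C(M, Q) = 68 + M² (C(M, Q) = M² + 68 = 68 + M²)
(-25261 + (-5233 - C(31, -7)))*(-45901 + 38285) = (-25261 + (-5233 - (68 + 31²)))*(-45901 + 38285) = (-25261 + (-5233 - (68 + 961)))*(-7616) = (-25261 + (-5233 - 1*1029))*(-7616) = (-25261 + (-5233 - 1029))*(-7616) = (-25261 - 6262)*(-7616) = -31523*(-7616) = 240079168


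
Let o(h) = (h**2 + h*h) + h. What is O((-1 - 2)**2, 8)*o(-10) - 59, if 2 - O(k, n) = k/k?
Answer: 131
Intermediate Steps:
o(h) = h + 2*h**2 (o(h) = (h**2 + h**2) + h = 2*h**2 + h = h + 2*h**2)
O(k, n) = 1 (O(k, n) = 2 - k/k = 2 - 1*1 = 2 - 1 = 1)
O((-1 - 2)**2, 8)*o(-10) - 59 = 1*(-10*(1 + 2*(-10))) - 59 = 1*(-10*(1 - 20)) - 59 = 1*(-10*(-19)) - 59 = 1*190 - 59 = 190 - 59 = 131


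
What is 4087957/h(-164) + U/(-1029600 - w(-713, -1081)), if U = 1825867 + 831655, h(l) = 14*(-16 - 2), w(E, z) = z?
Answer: -4205211141227/259186788 ≈ -16225.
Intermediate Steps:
h(l) = -252 (h(l) = 14*(-18) = -252)
U = 2657522
4087957/h(-164) + U/(-1029600 - w(-713, -1081)) = 4087957/(-252) + 2657522/(-1029600 - 1*(-1081)) = 4087957*(-1/252) + 2657522/(-1029600 + 1081) = -4087957/252 + 2657522/(-1028519) = -4087957/252 + 2657522*(-1/1028519) = -4087957/252 - 2657522/1028519 = -4205211141227/259186788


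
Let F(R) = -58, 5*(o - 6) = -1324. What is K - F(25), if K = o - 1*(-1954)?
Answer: 8766/5 ≈ 1753.2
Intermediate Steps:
o = -1294/5 (o = 6 + (⅕)*(-1324) = 6 - 1324/5 = -1294/5 ≈ -258.80)
K = 8476/5 (K = -1294/5 - 1*(-1954) = -1294/5 + 1954 = 8476/5 ≈ 1695.2)
K - F(25) = 8476/5 - 1*(-58) = 8476/5 + 58 = 8766/5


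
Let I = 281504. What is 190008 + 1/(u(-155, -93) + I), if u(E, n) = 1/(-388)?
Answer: 20753348478796/109223551 ≈ 1.9001e+5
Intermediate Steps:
u(E, n) = -1/388
190008 + 1/(u(-155, -93) + I) = 190008 + 1/(-1/388 + 281504) = 190008 + 1/(109223551/388) = 190008 + 388/109223551 = 20753348478796/109223551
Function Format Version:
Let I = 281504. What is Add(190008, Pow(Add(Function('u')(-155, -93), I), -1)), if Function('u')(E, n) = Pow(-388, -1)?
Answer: Rational(20753348478796, 109223551) ≈ 1.9001e+5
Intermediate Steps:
Function('u')(E, n) = Rational(-1, 388)
Add(190008, Pow(Add(Function('u')(-155, -93), I), -1)) = Add(190008, Pow(Add(Rational(-1, 388), 281504), -1)) = Add(190008, Pow(Rational(109223551, 388), -1)) = Add(190008, Rational(388, 109223551)) = Rational(20753348478796, 109223551)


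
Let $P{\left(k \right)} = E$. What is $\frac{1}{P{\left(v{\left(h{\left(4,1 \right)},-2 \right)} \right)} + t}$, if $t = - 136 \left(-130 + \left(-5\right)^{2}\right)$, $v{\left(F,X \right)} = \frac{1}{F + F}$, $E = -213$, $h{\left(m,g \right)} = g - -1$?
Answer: $\frac{1}{14067} \approx 7.1088 \cdot 10^{-5}$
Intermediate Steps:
$h{\left(m,g \right)} = 1 + g$ ($h{\left(m,g \right)} = g + 1 = 1 + g$)
$v{\left(F,X \right)} = \frac{1}{2 F}$
$P{\left(k \right)} = -213$
$t = 14280$ ($t = - 136 \left(-130 + 25\right) = \left(-136\right) \left(-105\right) = 14280$)
$\frac{1}{P{\left(v{\left(h{\left(4,1 \right)},-2 \right)} \right)} + t} = \frac{1}{-213 + 14280} = \frac{1}{14067}$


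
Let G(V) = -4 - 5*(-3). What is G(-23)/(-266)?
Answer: -11/266 ≈ -0.041353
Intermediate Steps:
G(V) = 11 (G(V) = -4 + 15 = 11)
G(-23)/(-266) = 11/(-266) = 11*(-1/266) = -11/266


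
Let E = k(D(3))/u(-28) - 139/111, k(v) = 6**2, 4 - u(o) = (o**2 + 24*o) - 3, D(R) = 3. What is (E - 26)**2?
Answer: 11493340849/15093225 ≈ 761.49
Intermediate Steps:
u(o) = 7 - o**2 - 24*o (u(o) = 4 - ((o**2 + 24*o) - 3) = 4 - (-3 + o**2 + 24*o) = 4 + (3 - o**2 - 24*o) = 7 - o**2 - 24*o)
k(v) = 36
E = -6197/3885 (E = 36/(7 - 1*(-28)**2 - 24*(-28)) - 139/111 = 36/(7 - 1*784 + 672) - 139*1/111 = 36/(7 - 784 + 672) - 139/111 = 36/(-105) - 139/111 = 36*(-1/105) - 139/111 = -12/35 - 139/111 = -6197/3885 ≈ -1.5951)
(E - 26)**2 = (-6197/3885 - 26)**2 = (-107207/3885)**2 = 11493340849/15093225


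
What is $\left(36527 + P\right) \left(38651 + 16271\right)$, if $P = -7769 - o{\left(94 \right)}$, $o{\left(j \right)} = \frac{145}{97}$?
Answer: $\frac{153198383282}{97} \approx 1.5794 \cdot 10^{9}$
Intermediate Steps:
$o{\left(j \right)} = \frac{145}{97}$ ($o{\left(j \right)} = 145 \cdot \frac{1}{97} = \frac{145}{97}$)
$P = - \frac{753738}{97}$ ($P = -7769 - \frac{145}{97} = - \frac{753738}{97} \approx -7770.5$)
$\left(36527 + P\right) \left(38651 + 16271\right) = \left(36527 - \frac{753738}{97}\right) \left(38651 + 16271\right) = \frac{2789381}{97} \cdot 54922 = \frac{153198383282}{97}$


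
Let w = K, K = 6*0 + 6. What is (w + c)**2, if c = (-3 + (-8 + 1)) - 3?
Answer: 49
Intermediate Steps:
K = 6 (K = 0 + 6 = 6)
w = 6
c = -13 (c = (-3 - 7) - 3 = -10 - 3 = -13)
(w + c)**2 = (6 - 13)**2 = (-7)**2 = 49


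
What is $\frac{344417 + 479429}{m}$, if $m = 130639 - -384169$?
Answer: $\frac{411923}{257404} \approx 1.6003$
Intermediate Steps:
$m = 514808$ ($m = 130639 + 384169 = 514808$)
$\frac{344417 + 479429}{m} = \frac{344417 + 479429}{514808} = 823846 \cdot \frac{1}{514808} = \frac{411923}{257404}$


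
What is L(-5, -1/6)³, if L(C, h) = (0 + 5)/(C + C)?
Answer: -⅛ ≈ -0.12500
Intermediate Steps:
L(C, h) = 5/(2*C) (L(C, h) = 5/((2*C)) = 5*(1/(2*C)) = 5/(2*C))
L(-5, -1/6)³ = ((5/2)/(-5))³ = ((5/2)*(-⅕))³ = (-½)³ = -⅛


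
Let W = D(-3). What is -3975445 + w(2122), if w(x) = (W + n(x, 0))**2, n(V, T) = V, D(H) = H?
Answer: 514716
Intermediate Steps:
W = -3
w(x) = (-3 + x)**2
-3975445 + w(2122) = -3975445 + (-3 + 2122)**2 = -3975445 + 2119**2 = -3975445 + 4490161 = 514716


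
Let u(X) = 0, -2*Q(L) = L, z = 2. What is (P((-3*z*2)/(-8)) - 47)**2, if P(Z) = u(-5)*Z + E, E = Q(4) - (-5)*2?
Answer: 1521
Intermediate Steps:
Q(L) = -L/2
E = 8 (E = -1/2*4 - (-5)*2 = -2 - 1*(-10) = -2 + 10 = 8)
P(Z) = 8 (P(Z) = 0*Z + 8 = 0 + 8 = 8)
(P((-3*z*2)/(-8)) - 47)**2 = (8 - 47)**2 = (-39)**2 = 1521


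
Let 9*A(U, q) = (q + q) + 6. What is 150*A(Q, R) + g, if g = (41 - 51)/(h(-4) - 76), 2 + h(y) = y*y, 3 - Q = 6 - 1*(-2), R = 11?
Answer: 43415/93 ≈ 466.83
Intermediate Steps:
Q = -5 (Q = 3 - (6 - 1*(-2)) = 3 - (6 + 2) = 3 - 1*8 = 3 - 8 = -5)
h(y) = -2 + y² (h(y) = -2 + y*y = -2 + y²)
A(U, q) = ⅔ + 2*q/9 (A(U, q) = ((q + q) + 6)/9 = (2*q + 6)/9 = (6 + 2*q)/9 = ⅔ + 2*q/9)
g = 5/31 (g = (41 - 51)/((-2 + (-4)²) - 76) = -10/((-2 + 16) - 76) = -10/(14 - 76) = -10/(-62) = -10*(-1/62) = 5/31 ≈ 0.16129)
150*A(Q, R) + g = 150*(⅔ + (2/9)*11) + 5/31 = 150*(⅔ + 22/9) + 5/31 = 150*(28/9) + 5/31 = 1400/3 + 5/31 = 43415/93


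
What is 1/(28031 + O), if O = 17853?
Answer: 1/45884 ≈ 2.1794e-5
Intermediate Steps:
1/(28031 + O) = 1/(28031 + 17853) = 1/45884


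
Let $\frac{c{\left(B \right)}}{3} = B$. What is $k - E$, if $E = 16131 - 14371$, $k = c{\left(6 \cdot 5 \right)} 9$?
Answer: $-950$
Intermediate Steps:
$c{\left(B \right)} = 3 B$
$k = 810$ ($k = 3 \cdot 6 \cdot 5 \cdot 9 = 3 \cdot 30 \cdot 9 = 90 \cdot 9 = 810$)
$E = 1760$ ($E = 16131 - 14371 = 1760$)
$k - E = 810 - 1760 = -950$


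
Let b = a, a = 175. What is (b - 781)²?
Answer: 367236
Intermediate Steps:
b = 175
(b - 781)² = (175 - 781)² = (-606)² = 367236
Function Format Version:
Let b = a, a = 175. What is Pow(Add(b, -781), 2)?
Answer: 367236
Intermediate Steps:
b = 175
Pow(Add(b, -781), 2) = Pow(Add(175, -781), 2) = Pow(-606, 2) = 367236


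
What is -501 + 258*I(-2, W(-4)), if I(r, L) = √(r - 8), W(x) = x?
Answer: -501 + 258*I*√10 ≈ -501.0 + 815.87*I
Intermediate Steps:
I(r, L) = √(-8 + r)
-501 + 258*I(-2, W(-4)) = -501 + 258*√(-8 - 2) = -501 + 258*√(-10) = -501 + 258*(I*√10) = -501 + 258*I*√10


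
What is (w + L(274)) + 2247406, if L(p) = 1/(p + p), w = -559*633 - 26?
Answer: 1037656085/548 ≈ 1.8935e+6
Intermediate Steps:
w = -353873 (w = -353847 - 26 = -353873)
L(p) = 1/(2*p)
(w + L(274)) + 2247406 = (-353873 + (½)/274) + 2247406 = (-353873 + (½)*(1/274)) + 2247406 = (-353873 + 1/548) + 2247406 = -193922403/548 + 2247406 = 1037656085/548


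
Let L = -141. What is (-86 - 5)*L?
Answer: 12831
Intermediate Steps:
(-86 - 5)*L = (-86 - 5)*(-141) = -91*(-141) = 12831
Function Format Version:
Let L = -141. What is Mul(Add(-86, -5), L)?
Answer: 12831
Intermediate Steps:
Mul(Add(-86, -5), L) = Mul(Add(-86, -5), -141) = Mul(-91, -141) = 12831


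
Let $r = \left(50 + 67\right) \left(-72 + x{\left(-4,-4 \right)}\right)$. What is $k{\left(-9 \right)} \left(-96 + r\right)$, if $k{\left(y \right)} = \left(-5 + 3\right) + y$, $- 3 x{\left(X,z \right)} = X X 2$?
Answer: $107448$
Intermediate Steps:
$x{\left(X,z \right)} = - \frac{2 X^{2}}{3}$ ($x{\left(X,z \right)} = - \frac{X X 2}{3} = - \frac{X^{2} \cdot 2}{3} = - \frac{2 X^{2}}{3}$)
$r = -9672$ ($r = \left(50 + 67\right) \left(-72 - \frac{2 \left(-4\right)^{2}}{3}\right) = 117 \left(-72 - \frac{32}{3}\right) = 117 \left(- \frac{248}{3}\right) = -9672$)
$k{\left(y \right)} = -2 + y$
$k{\left(-9 \right)} \left(-96 + r\right) = \left(-2 - 9\right) \left(-96 - 9672\right) = \left(-11\right) \left(-9768\right) = 107448$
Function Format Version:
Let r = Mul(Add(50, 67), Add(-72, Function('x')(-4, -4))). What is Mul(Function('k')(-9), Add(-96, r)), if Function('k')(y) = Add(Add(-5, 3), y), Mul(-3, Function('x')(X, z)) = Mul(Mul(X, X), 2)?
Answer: 107448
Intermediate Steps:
Function('x')(X, z) = Mul(Rational(-2, 3), Pow(X, 2)) (Function('x')(X, z) = Mul(Rational(-1, 3), Mul(Mul(X, X), 2)) = Mul(Rational(-1, 3), Mul(Pow(X, 2), 2)) = Mul(Rational(-1, 3), Mul(2, Pow(X, 2))) = Mul(Rational(-2, 3), Pow(X, 2)))
r = -9672 (r = Mul(Add(50, 67), Add(-72, Mul(Rational(-2, 3), Pow(-4, 2)))) = Mul(117, Add(-72, Mul(Rational(-2, 3), 16))) = Mul(117, Add(-72, Rational(-32, 3))) = Mul(117, Rational(-248, 3)) = -9672)
Function('k')(y) = Add(-2, y)
Mul(Function('k')(-9), Add(-96, r)) = Mul(Add(-2, -9), Add(-96, -9672)) = Mul(-11, -9768) = 107448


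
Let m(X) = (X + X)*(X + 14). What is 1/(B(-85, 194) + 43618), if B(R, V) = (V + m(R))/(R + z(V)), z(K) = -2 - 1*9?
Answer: 4/173961 ≈ 2.2994e-5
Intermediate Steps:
m(X) = 2*X*(14 + X) (m(X) = (2*X)*(14 + X) = 2*X*(14 + X))
z(K) = -11 (z(K) = -2 - 9 = -11)
B(R, V) = (V + 2*R*(14 + R))/(-11 + R) (B(R, V) = (V + 2*R*(14 + R))/(R - 11) = (V + 2*R*(14 + R))/(-11 + R))
1/(B(-85, 194) + 43618) = 1/((194 + 2*(-85)*(14 - 85))/(-11 - 85) + 43618) = 1/((194 + 2*(-85)*(-71))/(-96) + 43618) = 1/(-(194 + 12070)/96 + 43618) = 1/(-1/96*12264 + 43618) = 1/(-511/4 + 43618) = 1/(173961/4) = 4/173961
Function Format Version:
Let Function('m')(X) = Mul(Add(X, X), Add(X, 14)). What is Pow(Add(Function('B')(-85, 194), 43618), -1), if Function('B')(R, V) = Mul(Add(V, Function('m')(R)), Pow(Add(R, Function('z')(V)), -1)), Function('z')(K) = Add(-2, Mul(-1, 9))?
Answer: Rational(4, 173961) ≈ 2.2994e-5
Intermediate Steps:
Function('m')(X) = Mul(2, X, Add(14, X)) (Function('m')(X) = Mul(Mul(2, X), Add(14, X)) = Mul(2, X, Add(14, X)))
Function('z')(K) = -11 (Function('z')(K) = Add(-2, -9) = -11)
Function('B')(R, V) = Mul(Pow(Add(-11, R), -1), Add(V, Mul(2, R, Add(14, R)))) (Function('B')(R, V) = Mul(Add(V, Mul(2, R, Add(14, R))), Pow(Add(R, -11), -1)) = Mul(Add(V, Mul(2, R, Add(14, R))), Pow(Add(-11, R), -1)) = Mul(Pow(Add(-11, R), -1), Add(V, Mul(2, R, Add(14, R)))))
Pow(Add(Function('B')(-85, 194), 43618), -1) = Pow(Add(Mul(Pow(Add(-11, -85), -1), Add(194, Mul(2, -85, Add(14, -85)))), 43618), -1) = Pow(Add(Mul(Pow(-96, -1), Add(194, Mul(2, -85, -71))), 43618), -1) = Pow(Add(Mul(Rational(-1, 96), Add(194, 12070)), 43618), -1) = Pow(Add(Mul(Rational(-1, 96), 12264), 43618), -1) = Pow(Add(Rational(-511, 4), 43618), -1) = Pow(Rational(173961, 4), -1) = Rational(4, 173961)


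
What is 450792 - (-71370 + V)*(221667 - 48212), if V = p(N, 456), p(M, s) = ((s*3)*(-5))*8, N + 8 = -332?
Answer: 21871391742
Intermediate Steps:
N = -340 (N = -8 - 332 = -340)
p(M, s) = -120*s (p(M, s) = ((3*s)*(-5))*8 = -15*s*8 = -120*s)
V = -54720 (V = -120*456 = -54720)
450792 - (-71370 + V)*(221667 - 48212) = 450792 - (-71370 - 54720)*(221667 - 48212) = 450792 - (-126090)*173455 = 450792 - 1*(-21870940950) = 450792 + 21870940950 = 21871391742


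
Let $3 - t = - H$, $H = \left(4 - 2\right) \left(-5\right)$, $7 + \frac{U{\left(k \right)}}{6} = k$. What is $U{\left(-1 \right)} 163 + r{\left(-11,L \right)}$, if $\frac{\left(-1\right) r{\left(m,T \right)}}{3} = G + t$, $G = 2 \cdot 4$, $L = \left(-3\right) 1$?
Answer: $-7827$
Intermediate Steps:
$U{\left(k \right)} = -42 + 6 k$
$H = -10$ ($H = 2 \left(-5\right) = -10$)
$L = -3$
$G = 8$
$t = -7$ ($t = 3 - \left(-1\right) \left(-10\right) = 3 - 10 = -7$)
$r{\left(m,T \right)} = -3$ ($r{\left(m,T \right)} = - 3 \left(8 - 7\right) = \left(-3\right) 1 = -3$)
$U{\left(-1 \right)} 163 + r{\left(-11,L \right)} = \left(-42 + 6 \left(-1\right)\right) 163 - 3 = \left(-42 - 6\right) 163 - 3 = \left(-48\right) 163 - 3 = -7824 - 3 = -7827$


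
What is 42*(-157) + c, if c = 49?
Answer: -6545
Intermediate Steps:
42*(-157) + c = 42*(-157) + 49 = -6594 + 49 = -6545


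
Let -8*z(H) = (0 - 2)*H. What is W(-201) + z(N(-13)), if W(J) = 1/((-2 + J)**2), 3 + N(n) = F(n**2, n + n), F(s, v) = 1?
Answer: -41207/82418 ≈ -0.49998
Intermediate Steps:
N(n) = -2 (N(n) = -3 + 1 = -2)
z(H) = H/4 (z(H) = -(0 - 2)*H/8 = -(-1)*H/4 = H/4)
W(J) = (-2 + J)**(-2)
W(-201) + z(N(-13)) = (-2 - 201)**(-2) + (1/4)*(-2) = (-203)**(-2) - 1/2 = 1/41209 - 1/2 = -41207/82418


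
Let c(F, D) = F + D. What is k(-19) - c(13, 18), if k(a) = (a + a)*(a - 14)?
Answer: 1223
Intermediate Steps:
c(F, D) = D + F
k(a) = 2*a*(-14 + a) (k(a) = (2*a)*(-14 + a) = 2*a*(-14 + a))
k(-19) - c(13, 18) = 2*(-19)*(-14 - 19) - (18 + 13) = 2*(-19)*(-33) - 1*31 = 1254 - 31 = 1223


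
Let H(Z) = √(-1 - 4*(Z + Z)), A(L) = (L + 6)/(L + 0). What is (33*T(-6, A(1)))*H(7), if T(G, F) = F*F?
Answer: 1617*I*√57 ≈ 12208.0*I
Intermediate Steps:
A(L) = (6 + L)/L
T(G, F) = F²
H(Z) = √(-1 - 8*Z)
(33*T(-6, A(1)))*H(7) = (33*((6 + 1)/1)²)*√(-1 - 8*7) = (33*(1*7)²)*√(-1 - 56) = (33*7²)*√(-57) = (33*49)*(I*√57) = 1617*(I*√57) = 1617*I*√57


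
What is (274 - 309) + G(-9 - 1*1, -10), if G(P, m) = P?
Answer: -45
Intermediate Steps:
(274 - 309) + G(-9 - 1*1, -10) = (274 - 309) + (-9 - 1*1) = -35 + (-9 - 1) = -35 - 10 = -45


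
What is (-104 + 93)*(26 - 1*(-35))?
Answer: -671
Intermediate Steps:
(-104 + 93)*(26 - 1*(-35)) = -11*(26 + 35) = -11*61 = -671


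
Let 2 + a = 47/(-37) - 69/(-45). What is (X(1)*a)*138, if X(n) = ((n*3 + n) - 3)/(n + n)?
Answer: -22172/185 ≈ -119.85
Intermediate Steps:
X(n) = (-3 + 4*n)/(2*n) (X(n) = ((3*n + n) - 3)/((2*n)) = (4*n - 3)*(1/(2*n)) = (-3 + 4*n)*(1/(2*n)) = (-3 + 4*n)/(2*n))
a = -964/555 (a = -2 + (47/(-37) - 69/(-45)) = -2 + (47*(-1/37) - 69*(-1/45)) = -2 + (-47/37 + 23/15) = -2 + 146/555 = -964/555 ≈ -1.7369)
(X(1)*a)*138 = ((2 - 3/2/1)*(-964/555))*138 = ((2 - 3/2*1)*(-964/555))*138 = ((2 - 3/2)*(-964/555))*138 = ((1/2)*(-964/555))*138 = -482/555*138 = -22172/185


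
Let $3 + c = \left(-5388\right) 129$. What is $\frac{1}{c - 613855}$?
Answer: $- \frac{1}{1308910} \approx -7.6399 \cdot 10^{-7}$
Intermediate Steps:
$c = -695055$ ($c = -3 - 695052 = -695055$)
$\frac{1}{c - 613855} = \frac{1}{-695055 - 613855} = \frac{1}{-1308910} = - \frac{1}{1308910}$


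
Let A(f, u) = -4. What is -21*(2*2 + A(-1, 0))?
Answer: 0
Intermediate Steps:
-21*(2*2 + A(-1, 0)) = -21*(2*2 - 4) = -21*(4 - 4) = -21*0 = 0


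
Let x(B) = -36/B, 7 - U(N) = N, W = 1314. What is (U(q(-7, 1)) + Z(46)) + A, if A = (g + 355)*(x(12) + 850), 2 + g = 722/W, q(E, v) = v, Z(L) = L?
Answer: 196777018/657 ≈ 2.9951e+5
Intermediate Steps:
U(N) = 7 - N
g = -953/657 (g = -2 + 722/1314 = -2 + 722*(1/1314) = -2 + 361/657 = -953/657 ≈ -1.4505)
A = 196742854/657 (A = (-953/657 + 355)*(-36/12 + 850) = 232282*(-36*1/12 + 850)/657 = 232282*(-3 + 850)/657 = (232282/657)*847 = 196742854/657 ≈ 2.9946e+5)
(U(q(-7, 1)) + Z(46)) + A = ((7 - 1*1) + 46) + 196742854/657 = ((7 - 1) + 46) + 196742854/657 = (6 + 46) + 196742854/657 = 52 + 196742854/657 = 196777018/657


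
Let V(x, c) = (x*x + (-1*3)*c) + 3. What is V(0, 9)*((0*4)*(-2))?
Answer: 0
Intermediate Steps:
V(x, c) = 3 + x**2 - 3*c (V(x, c) = (x**2 - 3*c) + 3 = 3 + x**2 - 3*c)
V(0, 9)*((0*4)*(-2)) = (3 + 0**2 - 3*9)*((0*4)*(-2)) = (3 + 0 - 27)*(0*(-2)) = -24*0 = 0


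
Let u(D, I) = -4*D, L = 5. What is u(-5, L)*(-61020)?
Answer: -1220400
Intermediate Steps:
u(-5, L)*(-61020) = -4*(-5)*(-61020) = 20*(-61020) = -1220400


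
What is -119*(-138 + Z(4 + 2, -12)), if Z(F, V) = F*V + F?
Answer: 24276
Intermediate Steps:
Z(F, V) = F + F*V
-119*(-138 + Z(4 + 2, -12)) = -119*(-138 + (4 + 2)*(1 - 12)) = -119*(-138 + 6*(-11)) = -119*(-138 - 66) = -119*(-204) = 24276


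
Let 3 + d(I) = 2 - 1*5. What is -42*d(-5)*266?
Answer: 67032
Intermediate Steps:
d(I) = -6 (d(I) = -3 + (2 - 1*5) = -3 + (2 - 5) = -3 - 3 = -6)
-42*d(-5)*266 = -42*(-6)*266 = 252*266 = 67032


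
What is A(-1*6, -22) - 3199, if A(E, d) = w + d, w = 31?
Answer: -3190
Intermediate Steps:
A(E, d) = 31 + d
A(-1*6, -22) - 3199 = (31 - 22) - 3199 = 9 - 3199 = -3190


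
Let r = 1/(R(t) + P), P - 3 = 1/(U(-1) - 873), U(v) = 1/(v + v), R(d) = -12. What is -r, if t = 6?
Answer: 1747/15725 ≈ 0.11110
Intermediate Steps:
U(v) = 1/(2*v)
P = 5239/1747 (P = 3 + 1/((1/2)/(-1) - 873) = 3 + 1/((1/2)*(-1) - 873) = 3 + 1/(-1/2 - 873) = 3 + 1/(-1747/2) = 3 - 2/1747 = 5239/1747 ≈ 2.9989)
r = -1747/15725 (r = 1/(-12 + 5239/1747) = 1/(-15725/1747) = -1747/15725 ≈ -0.11110)
-r = -1*(-1747/15725) = 1747/15725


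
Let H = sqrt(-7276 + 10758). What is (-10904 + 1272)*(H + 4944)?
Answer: -47620608 - 9632*sqrt(3482) ≈ -4.8189e+7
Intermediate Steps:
H = sqrt(3482) ≈ 59.008
(-10904 + 1272)*(H + 4944) = (-10904 + 1272)*(sqrt(3482) + 4944) = -9632*(4944 + sqrt(3482)) = -47620608 - 9632*sqrt(3482)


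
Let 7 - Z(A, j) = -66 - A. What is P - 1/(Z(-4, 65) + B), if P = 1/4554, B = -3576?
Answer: 2687/5323626 ≈ 0.00050473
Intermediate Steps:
Z(A, j) = 73 + A (Z(A, j) = 7 - (-66 - A) = 7 + (66 + A) = 73 + A)
P = 1/4554 ≈ 0.00021959
P - 1/(Z(-4, 65) + B) = 1/4554 - 1/((73 - 4) - 3576) = 1/4554 - 1/(69 - 3576) = 1/4554 - 1/(-3507) = 1/4554 - 1*(-1/3507) = 1/4554 + 1/3507 = 2687/5323626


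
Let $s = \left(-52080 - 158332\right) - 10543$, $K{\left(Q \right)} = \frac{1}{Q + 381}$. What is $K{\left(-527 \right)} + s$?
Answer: $- \frac{32259431}{146} \approx -2.2096 \cdot 10^{5}$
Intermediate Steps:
$K{\left(Q \right)} = \frac{1}{381 + Q}$
$s = -220955$ ($s = -210412 - 10543 = -220955$)
$K{\left(-527 \right)} + s = \frac{1}{381 - 527} - 220955 = \frac{1}{-146} - 220955 = - \frac{1}{146} - 220955 = - \frac{32259431}{146}$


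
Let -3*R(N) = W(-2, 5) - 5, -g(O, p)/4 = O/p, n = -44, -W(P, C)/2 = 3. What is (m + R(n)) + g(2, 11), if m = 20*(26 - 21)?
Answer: 3397/33 ≈ 102.94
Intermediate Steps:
m = 100 (m = 20*5 = 100)
W(P, C) = -6 (W(P, C) = -2*3 = -6)
g(O, p) = -4*O/p
R(N) = 11/3 (R(N) = -(-6 - 5)/3 = -⅓*(-11) = 11/3)
(m + R(n)) + g(2, 11) = (100 + 11/3) - 4*2/11 = 311/3 - 4*2*1/11 = 311/3 - 8/11 = 3397/33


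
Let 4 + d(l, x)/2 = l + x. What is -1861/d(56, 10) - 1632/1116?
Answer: -6127/372 ≈ -16.470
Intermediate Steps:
d(l, x) = -8 + 2*l + 2*x (d(l, x) = -8 + 2*(l + x) = -8 + (2*l + 2*x) = -8 + 2*l + 2*x)
-1861/d(56, 10) - 1632/1116 = -1861/(-8 + 2*56 + 2*10) - 1632/1116 = -1861/(-8 + 112 + 20) - 1632*1/1116 = -1861/124 - 136/93 = -6127/372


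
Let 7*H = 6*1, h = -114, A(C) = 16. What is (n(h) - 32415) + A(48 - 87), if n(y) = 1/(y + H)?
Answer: -25660015/792 ≈ -32399.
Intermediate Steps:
H = 6/7 (H = (6*1)/7 = (⅐)*6 = 6/7 ≈ 0.85714)
n(y) = 1/(6/7 + y) (n(y) = 1/(y + 6/7) = 1/(6/7 + y))
(n(h) - 32415) + A(48 - 87) = (7/(6 + 7*(-114)) - 32415) + 16 = (7/(6 - 798) - 32415) + 16 = (7/(-792) - 32415) + 16 = (7*(-1/792) - 32415) + 16 = (-7/792 - 32415) + 16 = -25672687/792 + 16 = -25660015/792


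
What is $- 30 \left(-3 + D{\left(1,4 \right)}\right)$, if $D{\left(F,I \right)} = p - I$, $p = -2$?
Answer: $270$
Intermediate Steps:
$D{\left(F,I \right)} = -2 - I$
$- 30 \left(-3 + D{\left(1,4 \right)}\right) = - 30 \left(-3 - 6\right) = \left(-30\right) \left(-9\right) = 270$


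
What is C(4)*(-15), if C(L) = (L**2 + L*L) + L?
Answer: -540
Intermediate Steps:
C(L) = L + 2*L**2 (C(L) = (L**2 + L**2) + L = 2*L**2 + L = L + 2*L**2)
C(4)*(-15) = (4*(1 + 2*4))*(-15) = (4*(1 + 8))*(-15) = (4*9)*(-15) = 36*(-15) = -540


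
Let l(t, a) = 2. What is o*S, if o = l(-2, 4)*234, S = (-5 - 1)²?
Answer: 16848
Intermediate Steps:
S = 36 (S = (-6)² = 36)
o = 468 (o = 2*234 = 468)
o*S = 468*36 = 16848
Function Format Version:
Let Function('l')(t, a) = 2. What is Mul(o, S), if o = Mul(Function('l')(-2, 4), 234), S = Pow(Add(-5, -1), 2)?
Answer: 16848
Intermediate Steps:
S = 36 (S = Pow(-6, 2) = 36)
o = 468 (o = Mul(2, 234) = 468)
Mul(o, S) = Mul(468, 36) = 16848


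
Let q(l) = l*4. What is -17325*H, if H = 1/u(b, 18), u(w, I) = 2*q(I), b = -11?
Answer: -1925/16 ≈ -120.31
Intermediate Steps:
q(l) = 4*l
u(w, I) = 8*I (u(w, I) = 2*(4*I) = 8*I)
H = 1/144 (H = 1/(8*18) = 1/144 ≈ 0.0069444)
-17325*H = -17325*1/144 = -1925/16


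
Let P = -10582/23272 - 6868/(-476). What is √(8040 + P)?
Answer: √13358378037277/40726 ≈ 89.744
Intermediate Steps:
P = 1138199/81452 (P = -10582*1/23272 - 6868*(-1/476) = -5291/11636 + 101/7 = 1138199/81452 ≈ 13.974)
√(8040 + P) = √(8040 + 1138199/81452) = √(656012279/81452) = √13358378037277/40726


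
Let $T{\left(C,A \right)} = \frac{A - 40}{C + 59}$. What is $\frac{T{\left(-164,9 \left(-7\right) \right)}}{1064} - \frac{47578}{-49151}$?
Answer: $\frac{5320476713}{5491149720} \approx 0.96892$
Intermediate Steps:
$T{\left(C,A \right)} = \frac{-40 + A}{59 + C}$
$\frac{T{\left(-164,9 \left(-7\right) \right)}}{1064} - \frac{47578}{-49151} = \frac{\frac{1}{59 - 164} \left(-40 + 9 \left(-7\right)\right)}{1064} - \frac{47578}{-49151} = \frac{-40 - 63}{-105} \cdot \frac{1}{1064} - - \frac{47578}{49151} = \left(- \frac{1}{105}\right) \left(-103\right) \frac{1}{1064} + \frac{47578}{49151} = \frac{103}{105} \cdot \frac{1}{1064} + \frac{47578}{49151} = \frac{103}{111720} + \frac{47578}{49151} = \frac{5320476713}{5491149720}$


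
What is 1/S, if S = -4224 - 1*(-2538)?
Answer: -1/1686 ≈ -0.00059312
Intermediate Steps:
S = -1686 (S = -4224 + 2538 = -1686)
1/S = 1/(-1686) = -1/1686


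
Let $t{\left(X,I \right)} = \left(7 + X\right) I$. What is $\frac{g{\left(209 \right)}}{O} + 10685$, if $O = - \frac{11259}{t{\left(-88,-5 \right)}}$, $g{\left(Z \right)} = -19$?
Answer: $\frac{1485310}{139} \approx 10686.0$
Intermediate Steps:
$t{\left(X,I \right)} = I \left(7 + X\right)$
$O = - \frac{139}{5}$ ($O = - \frac{11259}{\left(-5\right) \left(7 - 88\right)} = - \frac{11259}{\left(-5\right) \left(-81\right)} = - \frac{11259}{405} = \left(-11259\right) \frac{1}{405} = - \frac{139}{5} \approx -27.8$)
$\frac{g{\left(209 \right)}}{O} + 10685 = - \frac{19}{- \frac{139}{5}} + 10685 = \left(-19\right) \left(- \frac{5}{139}\right) + 10685 = \frac{95}{139} + 10685 = \frac{1485310}{139}$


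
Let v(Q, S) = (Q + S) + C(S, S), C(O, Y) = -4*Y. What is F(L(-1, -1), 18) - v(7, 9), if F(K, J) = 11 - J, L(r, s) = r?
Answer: 13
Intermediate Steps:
v(Q, S) = Q - 3*S (v(Q, S) = (Q + S) - 4*S = Q - 3*S)
F(L(-1, -1), 18) - v(7, 9) = (11 - 1*18) - (7 - 3*9) = (11 - 18) - (7 - 27) = -7 - 1*(-20) = -7 + 20 = 13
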